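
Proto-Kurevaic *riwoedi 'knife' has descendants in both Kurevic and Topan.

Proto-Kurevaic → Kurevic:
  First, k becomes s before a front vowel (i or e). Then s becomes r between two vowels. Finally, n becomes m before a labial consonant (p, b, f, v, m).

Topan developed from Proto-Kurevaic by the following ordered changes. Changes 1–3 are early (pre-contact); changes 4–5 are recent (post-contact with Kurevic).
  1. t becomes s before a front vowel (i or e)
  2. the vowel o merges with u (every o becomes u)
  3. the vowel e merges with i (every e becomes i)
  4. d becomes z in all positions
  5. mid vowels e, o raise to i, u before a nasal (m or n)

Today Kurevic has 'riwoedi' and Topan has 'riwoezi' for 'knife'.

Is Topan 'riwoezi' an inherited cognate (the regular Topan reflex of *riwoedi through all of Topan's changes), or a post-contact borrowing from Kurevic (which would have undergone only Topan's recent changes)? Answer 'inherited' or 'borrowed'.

borrowed

If inherited, *riwoedi would pass through all of Topan's changes:
Topan: *riwoedi
  riwoedi (rule 1 does not apply)
  riwoedi → riwuedi   [vowel merger]
  riwuedi → riwuidi   [vowel merger]
  riwuidi → riwuizi   [unconditioned shift]
  riwuizi (rule 5 does not apply)
  giving Topan riwuizi.
If borrowed from Kurevic 'riwoedi' after the early changes, it would undergo only the recent ones:
  rule 4 (unconditioned shift): riwoedi → riwoezi
  rule 5 (pre-nasal raising): no change (riwoezi)
  ⇒ as a loan: riwoezi
Topan 'riwoezi' matches the loan outcome 'riwoezi', not the inherited 'riwuizi' — it skipped the early Topan changes, so it was borrowed from Kurevic.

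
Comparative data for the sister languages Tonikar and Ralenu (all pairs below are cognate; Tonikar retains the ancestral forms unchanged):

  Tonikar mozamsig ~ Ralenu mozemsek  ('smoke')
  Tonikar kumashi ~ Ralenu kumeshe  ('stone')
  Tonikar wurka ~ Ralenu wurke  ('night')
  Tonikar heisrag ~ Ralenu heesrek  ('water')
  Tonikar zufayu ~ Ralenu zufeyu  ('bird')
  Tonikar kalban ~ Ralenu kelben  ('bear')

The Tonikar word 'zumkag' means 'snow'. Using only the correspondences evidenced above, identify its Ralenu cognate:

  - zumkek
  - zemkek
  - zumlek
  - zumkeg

zumkek

kumashi ~ kumeshe, heisrag ~ heesrek — Tonikar a corresponds to Ralenu e after a consonant, before a consonant other than r, m, n, p, b, f, v.
mozamsig ~ mozemsek, heisrag ~ heesrek — Tonikar g corresponds to Ralenu k word-finally.
Applying these to Tonikar 'zumkag':
  zumkag → zumkeg   (a→e after a consonant, before a consonant other than r, m, n, p, b, f, v)
  zumkeg → zumkek   (g→k word-finally)
So the Ralenu cognate is 'zumkek'.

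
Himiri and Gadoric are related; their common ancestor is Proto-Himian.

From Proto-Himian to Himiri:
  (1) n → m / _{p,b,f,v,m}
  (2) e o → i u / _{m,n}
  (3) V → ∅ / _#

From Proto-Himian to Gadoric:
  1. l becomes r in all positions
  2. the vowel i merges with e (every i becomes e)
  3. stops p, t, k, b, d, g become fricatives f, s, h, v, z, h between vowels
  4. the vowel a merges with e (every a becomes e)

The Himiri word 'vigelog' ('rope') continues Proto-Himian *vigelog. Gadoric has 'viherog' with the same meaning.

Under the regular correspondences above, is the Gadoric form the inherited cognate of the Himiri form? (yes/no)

Derive the expected Gadoric reflex of *vigelog:
Gadoric: *vigelog
  vigelog → vigerog   [unconditioned shift]
  vigerog → vegerog   [vowel merger]
  vegerog → veherog   [intervocalic lenition]
  veherog (rule 4 does not apply)
  giving Gadoric veherog.
The regular Gadoric reflex would be 'veherog', but the attested form is 'viherog'. The correspondence is irregular, so they are not cognates (the Gadoric form has a different source).

no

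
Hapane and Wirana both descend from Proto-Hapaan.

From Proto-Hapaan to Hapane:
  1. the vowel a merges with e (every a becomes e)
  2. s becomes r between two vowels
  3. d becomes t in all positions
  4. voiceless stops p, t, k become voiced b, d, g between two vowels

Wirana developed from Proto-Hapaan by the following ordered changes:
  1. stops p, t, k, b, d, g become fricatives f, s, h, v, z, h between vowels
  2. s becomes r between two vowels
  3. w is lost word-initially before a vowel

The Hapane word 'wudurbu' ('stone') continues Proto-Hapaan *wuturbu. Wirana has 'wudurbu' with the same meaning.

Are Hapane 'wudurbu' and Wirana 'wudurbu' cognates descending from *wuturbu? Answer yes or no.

no

Derive the expected Wirana reflex of *wuturbu:
Wirana: *wuturbu
  wuturbu → wusurbu   [intervocalic lenition]
  wusurbu → wururbu   [rhotacism]
  wururbu → ururbu   [glide loss]
  giving Wirana ururbu.
The regular Wirana reflex would be 'ururbu', but the attested form is 'wudurbu'. The correspondence is irregular, so they are not cognates (the Wirana form has a different source).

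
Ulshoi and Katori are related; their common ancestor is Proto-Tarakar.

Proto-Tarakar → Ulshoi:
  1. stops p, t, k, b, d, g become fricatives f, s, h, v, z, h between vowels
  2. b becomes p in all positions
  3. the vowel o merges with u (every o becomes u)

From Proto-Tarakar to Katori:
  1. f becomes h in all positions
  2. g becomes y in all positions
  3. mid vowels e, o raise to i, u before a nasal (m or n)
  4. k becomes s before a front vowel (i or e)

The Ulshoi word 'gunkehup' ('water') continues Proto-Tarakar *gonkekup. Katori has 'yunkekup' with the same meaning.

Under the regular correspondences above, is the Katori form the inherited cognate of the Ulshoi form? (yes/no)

no

Derive the expected Katori reflex of *gonkekup:
Katori: start from *gonkekup.
  rule 1: no change — gonkekup
  rule 2 (unconditioned shift): gonkekup → yonkekup
  rule 3 (pre-nasal raising): yonkekup → yunkekup
  rule 4 (palatalisation): yunkekup → yunsekup
  ⇒ Katori yunsekup
The regular Katori reflex would be 'yunsekup', but the attested form is 'yunkekup'. The correspondence is irregular, so they are not cognates (the Katori form has a different source).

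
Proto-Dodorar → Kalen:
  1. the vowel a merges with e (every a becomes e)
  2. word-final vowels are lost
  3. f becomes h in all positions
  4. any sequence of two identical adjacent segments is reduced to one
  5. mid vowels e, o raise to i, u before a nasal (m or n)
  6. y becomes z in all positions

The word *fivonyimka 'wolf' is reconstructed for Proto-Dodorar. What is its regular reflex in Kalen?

Kalen: start from *fivonyimka.
  rule 1 (vowel merger): fivonyimka → fivonyimke
  rule 2 (apocope): fivonyimke → fivonyimk
  rule 3 (unconditioned shift): fivonyimk → hivonyimk
  rule 4: no change — hivonyimk
  rule 5 (pre-nasal raising): hivonyimk → hivunyimk
  rule 6 (unconditioned shift): hivunyimk → hivunzimk
  ⇒ Kalen hivunzimk

hivunzimk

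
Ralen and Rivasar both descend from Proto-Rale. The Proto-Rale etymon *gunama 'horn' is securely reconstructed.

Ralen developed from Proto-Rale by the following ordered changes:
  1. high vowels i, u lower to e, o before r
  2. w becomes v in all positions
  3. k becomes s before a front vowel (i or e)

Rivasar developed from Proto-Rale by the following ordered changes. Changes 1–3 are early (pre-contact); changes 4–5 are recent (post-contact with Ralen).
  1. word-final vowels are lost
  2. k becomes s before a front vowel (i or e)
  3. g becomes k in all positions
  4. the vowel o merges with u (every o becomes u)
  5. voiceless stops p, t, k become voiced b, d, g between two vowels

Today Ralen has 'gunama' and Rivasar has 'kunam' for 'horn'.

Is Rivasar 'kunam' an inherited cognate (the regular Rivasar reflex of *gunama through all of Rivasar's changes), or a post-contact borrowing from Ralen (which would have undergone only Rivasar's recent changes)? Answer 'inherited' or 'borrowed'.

inherited

If inherited, *gunama would pass through all of Rivasar's changes:
Rivasar: start from *gunama.
  rule 1 (apocope): gunama → gunam
  rule 2: no change — gunam
  rule 3 (unconditioned shift): gunam → kunam
  rule 4: no change — kunam
  rule 5: no change — kunam
  ⇒ Rivasar kunam
If borrowed from Ralen 'gunama' after the early changes, it would undergo only the recent ones:
  rule 4 (vowel merger): no change (gunama)
  rule 5 (intervocalic voicing): no change (gunama)
  ⇒ as a loan: gunama
Rivasar 'kunam' matches the inherited outcome exactly, so it is an inherited cognate, not a loan.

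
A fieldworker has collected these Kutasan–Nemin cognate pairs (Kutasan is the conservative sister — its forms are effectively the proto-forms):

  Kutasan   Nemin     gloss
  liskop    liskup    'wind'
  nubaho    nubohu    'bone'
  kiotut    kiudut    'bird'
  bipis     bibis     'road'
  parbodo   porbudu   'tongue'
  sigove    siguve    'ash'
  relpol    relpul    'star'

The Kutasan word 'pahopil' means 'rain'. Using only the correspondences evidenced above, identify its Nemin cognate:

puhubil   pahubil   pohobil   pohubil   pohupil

pohubil

nubaho ~ nubohu — Kutasan a corresponds to Nemin o after a consonant, before a consonant other than r, m, n, p, b, f, v.
liskop ~ liskup — Kutasan o corresponds to Nemin u after a consonant, before a labial obstruent.
bipis ~ bibis — Kutasan p corresponds to Nemin b between vowels (before a front vowel).
Applying these to Kutasan 'pahopil':
  pahopil → pohopil   (a→o after a consonant, before a consonant other than r, m, n, p, b, f, v)
  pohopil → pohupil   (o→u after a consonant, before a labial obstruent)
  pohupil → pohubil   (p→b between vowels (before a front vowel))
So the Nemin cognate is 'pohubil'.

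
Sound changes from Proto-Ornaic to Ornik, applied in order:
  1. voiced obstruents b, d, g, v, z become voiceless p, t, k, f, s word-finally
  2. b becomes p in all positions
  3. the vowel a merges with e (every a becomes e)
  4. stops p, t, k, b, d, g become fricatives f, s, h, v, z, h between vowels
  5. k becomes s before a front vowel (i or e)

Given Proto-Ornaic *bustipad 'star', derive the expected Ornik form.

Ornik: start from *bustipad.
  rule 1 (final devoicing): bustipad → bustipat
  rule 2 (unconditioned shift): bustipat → pustipat
  rule 3 (vowel merger): pustipat → pustipet
  rule 4 (intervocalic lenition): pustipet → pustifet
  rule 5: no change — pustifet
  ⇒ Ornik pustifet

pustifet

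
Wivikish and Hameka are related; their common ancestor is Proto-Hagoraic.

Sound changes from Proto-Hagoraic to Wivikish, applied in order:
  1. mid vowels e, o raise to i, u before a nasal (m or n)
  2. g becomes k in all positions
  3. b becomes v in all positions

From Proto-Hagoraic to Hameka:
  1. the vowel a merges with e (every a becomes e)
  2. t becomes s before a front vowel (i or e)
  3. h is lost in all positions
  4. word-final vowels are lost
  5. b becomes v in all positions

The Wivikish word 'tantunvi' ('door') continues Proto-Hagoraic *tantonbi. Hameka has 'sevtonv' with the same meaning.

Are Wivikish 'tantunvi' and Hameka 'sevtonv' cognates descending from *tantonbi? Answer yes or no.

no

Derive the expected Hameka reflex of *tantonbi:
Hameka: start from *tantonbi.
  rule 1 (vowel merger): tantonbi → tentonbi
  rule 2 (palatalisation): tentonbi → sentonbi
  rule 3: no change — sentonbi
  rule 4 (apocope): sentonbi → sentonb
  rule 5 (unconditioned shift): sentonb → sentonv
  ⇒ Hameka sentonv
The regular Hameka reflex would be 'sentonv', but the attested form is 'sevtonv'. The correspondence is irregular, so they are not cognates (the Hameka form has a different source).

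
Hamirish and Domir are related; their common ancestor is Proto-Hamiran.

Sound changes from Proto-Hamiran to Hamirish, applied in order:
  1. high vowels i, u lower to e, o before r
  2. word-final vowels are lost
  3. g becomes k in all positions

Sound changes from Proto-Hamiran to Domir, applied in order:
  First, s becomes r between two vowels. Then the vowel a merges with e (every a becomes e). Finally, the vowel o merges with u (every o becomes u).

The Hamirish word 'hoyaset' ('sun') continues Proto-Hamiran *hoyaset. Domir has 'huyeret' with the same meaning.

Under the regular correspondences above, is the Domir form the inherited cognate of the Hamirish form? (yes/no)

yes

Derive the expected Domir reflex of *hoyaset:
Domir: *hoyaset
  hoyaset → hoyaret   [rhotacism]
  hoyaret → hoyeret   [vowel merger]
  hoyeret → huyeret   [vowel merger]
  giving Domir huyeret.
Domir 'huyeret' matches the regular reflex exactly, so the pair is cognate.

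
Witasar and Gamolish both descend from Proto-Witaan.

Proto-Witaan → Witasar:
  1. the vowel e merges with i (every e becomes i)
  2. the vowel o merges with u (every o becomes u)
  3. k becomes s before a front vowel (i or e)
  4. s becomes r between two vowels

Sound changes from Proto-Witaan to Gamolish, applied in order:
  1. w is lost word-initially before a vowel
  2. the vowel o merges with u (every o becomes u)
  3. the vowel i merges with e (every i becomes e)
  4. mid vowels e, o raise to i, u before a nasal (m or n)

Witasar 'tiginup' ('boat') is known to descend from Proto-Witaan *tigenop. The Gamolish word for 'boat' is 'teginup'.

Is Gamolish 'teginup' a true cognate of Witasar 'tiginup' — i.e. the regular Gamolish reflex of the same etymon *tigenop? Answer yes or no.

Derive the expected Gamolish reflex of *tigenop:
Gamolish: *tigenop
  tigenop (rule 1 does not apply)
  tigenop → tigenup   [vowel merger]
  tigenup → tegenup   [vowel merger]
  tegenup → teginup   [pre-nasal raising]
  giving Gamolish teginup.
Gamolish 'teginup' matches the regular reflex exactly, so the pair is cognate.

yes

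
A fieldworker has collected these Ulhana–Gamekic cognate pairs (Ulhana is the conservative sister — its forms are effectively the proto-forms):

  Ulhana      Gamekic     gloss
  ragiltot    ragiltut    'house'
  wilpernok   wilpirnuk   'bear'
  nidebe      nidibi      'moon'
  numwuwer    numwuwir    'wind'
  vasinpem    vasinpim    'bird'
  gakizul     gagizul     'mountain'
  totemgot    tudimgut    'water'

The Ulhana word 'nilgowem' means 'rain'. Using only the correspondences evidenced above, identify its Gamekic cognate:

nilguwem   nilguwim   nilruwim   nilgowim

nilguwim

ragiltot ~ ragiltut, wilpernok ~ wilpirnuk — Ulhana o corresponds to Gamekic u after a consonant, before a consonant other than r, m, n, p, b, f, v.
vasinpem ~ vasinpim, totemgot ~ tudimgut — Ulhana e corresponds to Gamekic i after a consonant, before a nasal.
Applying these to Ulhana 'nilgowem':
  nilgowem → nilguwem   (o→u after a consonant, before a consonant other than r, m, n, p, b, f, v)
  nilguwem → nilguwim   (e→i after a consonant, before a nasal)
So the Gamekic cognate is 'nilguwim'.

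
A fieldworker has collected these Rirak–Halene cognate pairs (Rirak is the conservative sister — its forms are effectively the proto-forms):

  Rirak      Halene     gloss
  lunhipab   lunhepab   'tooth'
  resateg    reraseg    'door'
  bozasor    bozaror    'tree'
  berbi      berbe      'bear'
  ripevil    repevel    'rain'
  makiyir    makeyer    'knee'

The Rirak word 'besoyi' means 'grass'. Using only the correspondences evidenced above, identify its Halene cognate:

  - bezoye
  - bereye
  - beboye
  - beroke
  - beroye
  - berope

beroye

bozasor ~ bozaror — Rirak s corresponds to Halene r between vowels (before a back vowel).
berbi ~ berbe — Rirak i corresponds to Halene e word-finally.
Applying these to Rirak 'besoyi':
  besoyi → beroyi   (s→r between vowels (before a back vowel))
  beroyi → beroye   (i→e word-finally)
So the Halene cognate is 'beroye'.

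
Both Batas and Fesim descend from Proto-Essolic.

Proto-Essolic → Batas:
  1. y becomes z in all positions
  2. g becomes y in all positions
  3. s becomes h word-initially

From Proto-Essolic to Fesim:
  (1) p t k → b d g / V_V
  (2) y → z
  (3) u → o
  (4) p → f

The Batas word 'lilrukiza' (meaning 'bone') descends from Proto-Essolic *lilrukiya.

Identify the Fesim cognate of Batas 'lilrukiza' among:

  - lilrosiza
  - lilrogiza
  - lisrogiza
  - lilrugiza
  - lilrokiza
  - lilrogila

Fesim: start from *lilrukiya.
  rule 1 (intervocalic voicing): lilrukiya → lilrugiya
  rule 2 (unconditioned shift): lilrugiya → lilrugiza
  rule 3 (vowel merger): lilrugiza → lilrogiza
  rule 4: no change — lilrogiza
  ⇒ Fesim lilrogiza

lilrogiza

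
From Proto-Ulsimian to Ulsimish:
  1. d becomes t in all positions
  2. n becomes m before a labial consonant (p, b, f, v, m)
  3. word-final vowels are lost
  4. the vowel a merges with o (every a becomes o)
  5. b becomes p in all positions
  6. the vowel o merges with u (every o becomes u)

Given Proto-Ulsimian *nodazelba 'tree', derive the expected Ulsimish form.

Ulsimish: *nodazelba > notazelba > notazelb > notozelb > notozelp > nutuzelp  (by unconditioned shift, apocope, vowel merger, unconditioned shift, vowel merger)

nutuzelp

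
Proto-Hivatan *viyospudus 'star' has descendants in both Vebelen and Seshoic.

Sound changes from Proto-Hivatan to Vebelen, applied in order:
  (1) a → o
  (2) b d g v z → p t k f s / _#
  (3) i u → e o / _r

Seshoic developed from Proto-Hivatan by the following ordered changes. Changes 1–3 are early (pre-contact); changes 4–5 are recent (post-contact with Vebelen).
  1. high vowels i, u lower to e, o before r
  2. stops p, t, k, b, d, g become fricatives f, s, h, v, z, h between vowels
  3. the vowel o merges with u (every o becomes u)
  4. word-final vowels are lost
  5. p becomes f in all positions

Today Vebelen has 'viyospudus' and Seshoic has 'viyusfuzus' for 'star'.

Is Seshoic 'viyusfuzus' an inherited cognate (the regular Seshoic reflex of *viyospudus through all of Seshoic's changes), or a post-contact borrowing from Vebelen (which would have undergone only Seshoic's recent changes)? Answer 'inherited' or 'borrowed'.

If inherited, *viyospudus would pass through all of Seshoic's changes:
Seshoic: start from *viyospudus.
  rule 1: no change — viyospudus
  rule 2 (intervocalic lenition): viyospudus → viyospuzus
  rule 3 (vowel merger): viyospuzus → viyuspuzus
  rule 4: no change — viyuspuzus
  rule 5 (unconditioned shift): viyuspuzus → viyusfuzus
  ⇒ Seshoic viyusfuzus
If borrowed from Vebelen 'viyospudus' after the early changes, it would undergo only the recent ones:
  rule 4 (apocope): no change (viyospudus)
  rule 5 (unconditioned shift): viyospudus → viyosfudus
  ⇒ as a loan: viyosfudus
Seshoic 'viyusfuzus' matches the inherited outcome exactly, so it is an inherited cognate, not a loan.

inherited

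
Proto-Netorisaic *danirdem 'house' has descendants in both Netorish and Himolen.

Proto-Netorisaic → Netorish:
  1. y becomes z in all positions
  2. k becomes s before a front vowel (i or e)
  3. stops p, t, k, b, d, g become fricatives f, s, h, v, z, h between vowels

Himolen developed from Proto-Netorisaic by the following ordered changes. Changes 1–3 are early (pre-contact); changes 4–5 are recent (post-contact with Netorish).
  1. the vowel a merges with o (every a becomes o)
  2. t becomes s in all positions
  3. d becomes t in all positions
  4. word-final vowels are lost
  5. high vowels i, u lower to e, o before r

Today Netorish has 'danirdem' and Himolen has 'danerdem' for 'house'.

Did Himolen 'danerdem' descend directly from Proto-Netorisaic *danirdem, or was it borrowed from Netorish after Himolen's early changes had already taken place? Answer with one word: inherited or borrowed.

If inherited, *danirdem would pass through all of Himolen's changes:
Himolen: start from *danirdem.
  rule 1 (vowel merger): danirdem → donirdem
  rule 2: no change — donirdem
  rule 3 (unconditioned shift): donirdem → tonirtem
  rule 4: no change — tonirtem
  rule 5 (pre-rhotic lowering): tonirtem → tonertem
  ⇒ Himolen tonertem
If borrowed from Netorish 'danirdem' after the early changes, it would undergo only the recent ones:
  rule 4 (apocope): no change (danirdem)
  rule 5 (pre-rhotic lowering): danirdem → danerdem
  ⇒ as a loan: danerdem
Himolen 'danerdem' matches the loan outcome 'danerdem', not the inherited 'tonertem' — it skipped the early Himolen changes, so it was borrowed from Netorish.

borrowed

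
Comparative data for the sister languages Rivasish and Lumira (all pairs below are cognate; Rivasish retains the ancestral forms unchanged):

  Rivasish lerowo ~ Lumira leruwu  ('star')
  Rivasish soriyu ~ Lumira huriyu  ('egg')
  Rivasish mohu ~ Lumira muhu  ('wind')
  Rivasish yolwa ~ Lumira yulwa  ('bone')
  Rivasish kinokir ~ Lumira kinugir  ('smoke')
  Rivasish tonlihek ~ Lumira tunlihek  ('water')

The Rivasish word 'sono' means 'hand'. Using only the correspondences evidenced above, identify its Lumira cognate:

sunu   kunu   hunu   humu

hunu

soriyu ~ huriyu — Rivasish s corresponds to Lumira h word-initially before a back vowel.
tonlihek ~ tunlihek — Rivasish o corresponds to Lumira u after a consonant, before a nasal.
lerowo ~ leruwu — Rivasish o corresponds to Lumira u word-finally.
Applying these to Rivasish 'sono':
  sono → hono   (s→h word-initially before a back vowel)
  hono → huno   (o→u after a consonant, before a nasal)
  huno → hunu   (o→u word-finally)
So the Lumira cognate is 'hunu'.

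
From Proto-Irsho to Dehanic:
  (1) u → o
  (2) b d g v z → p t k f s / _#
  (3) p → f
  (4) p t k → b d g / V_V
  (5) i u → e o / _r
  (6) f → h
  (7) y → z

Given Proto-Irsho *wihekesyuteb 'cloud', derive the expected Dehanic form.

wihegeszodeh

Dehanic: *wihekesyuteb > wihekesyoteb > wihekesyotep > wihekesyotef > wihegesyodef > wihegesyodeh > wihegeszodeh  (by vowel merger, final devoicing, unconditioned shift, intervocalic voicing, unconditioned shift, unconditioned shift)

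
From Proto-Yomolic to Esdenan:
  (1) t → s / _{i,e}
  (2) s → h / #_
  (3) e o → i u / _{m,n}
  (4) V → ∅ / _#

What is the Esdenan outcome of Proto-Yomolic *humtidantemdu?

Esdenan: *humtidantemdu > humsidansemdu > humsidansimdu > humsidansimd  (by palatalisation, pre-nasal raising, apocope)

humsidansimd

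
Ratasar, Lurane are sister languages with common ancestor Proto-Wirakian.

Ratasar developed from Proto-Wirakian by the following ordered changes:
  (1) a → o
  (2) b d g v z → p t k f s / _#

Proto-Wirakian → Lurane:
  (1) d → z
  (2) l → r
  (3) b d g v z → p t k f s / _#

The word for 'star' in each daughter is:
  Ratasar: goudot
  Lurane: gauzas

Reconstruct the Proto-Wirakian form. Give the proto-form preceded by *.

*gaudad

Position 4: Ratasar has d, Lurane has z. Ratasar preserves d here (none of its changes turn any other segment into d), so the proto-segment is *d.
Position 2: Ratasar has o, Lurane has a. Lurane preserves a here (none of its changes turn any other segment into a), so the proto-segment is *a.
This points to *gaudad. Verify forward in each daughter:
Ratasar: *gaudad > goudod > goudot  (by vowel merger, final devoicing)
Lurane: *gaudad > gauzaz > gauzas  (by unconditioned shift, final devoicing)
No other proto-form is consistent with every reflex, so the reconstruction is *gaudad.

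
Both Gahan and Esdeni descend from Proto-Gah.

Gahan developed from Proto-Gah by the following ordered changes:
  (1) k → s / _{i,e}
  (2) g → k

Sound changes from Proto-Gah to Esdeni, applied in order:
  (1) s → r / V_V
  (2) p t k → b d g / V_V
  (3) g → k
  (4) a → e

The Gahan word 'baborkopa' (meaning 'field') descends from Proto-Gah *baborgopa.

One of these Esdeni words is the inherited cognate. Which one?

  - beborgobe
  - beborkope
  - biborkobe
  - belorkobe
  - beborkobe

beborkobe

Esdeni: *baborgopa
  baborgopa (rule 1 does not apply)
  baborgopa → baborgoba   [intervocalic voicing]
  baborgoba → baborkoba   [unconditioned shift]
  baborkoba → beborkobe   [vowel merger]
  giving Esdeni beborkobe.
Among the options, 'beborkobe' alone shows every Esdeni change applied in order.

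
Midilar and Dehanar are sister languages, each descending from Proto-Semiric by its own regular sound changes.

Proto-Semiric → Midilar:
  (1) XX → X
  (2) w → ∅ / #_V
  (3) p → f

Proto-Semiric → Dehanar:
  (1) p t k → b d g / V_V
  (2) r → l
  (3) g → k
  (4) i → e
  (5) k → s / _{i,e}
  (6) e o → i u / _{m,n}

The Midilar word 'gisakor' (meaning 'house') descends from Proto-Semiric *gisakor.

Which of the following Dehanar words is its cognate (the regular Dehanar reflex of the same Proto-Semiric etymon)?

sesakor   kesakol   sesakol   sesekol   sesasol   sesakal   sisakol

sesakol

Dehanar: *gisakor > gisagor > gisagol > kisakol > kesakol > sesakol  (by intervocalic voicing, unconditioned shift, unconditioned shift, vowel merger, palatalisation)
Only 'sesakol' matches the regular Dehanar development of *gisakor.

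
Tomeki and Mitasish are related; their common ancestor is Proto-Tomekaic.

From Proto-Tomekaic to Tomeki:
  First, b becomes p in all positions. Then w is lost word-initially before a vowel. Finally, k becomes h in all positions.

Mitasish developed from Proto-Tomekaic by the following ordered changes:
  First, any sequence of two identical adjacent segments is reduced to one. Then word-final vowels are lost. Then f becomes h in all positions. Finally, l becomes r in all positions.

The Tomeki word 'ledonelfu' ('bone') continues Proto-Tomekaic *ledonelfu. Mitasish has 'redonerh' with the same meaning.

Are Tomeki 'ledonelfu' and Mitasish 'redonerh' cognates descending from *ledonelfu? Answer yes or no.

yes

Derive the expected Mitasish reflex of *ledonelfu:
Mitasish: *ledonelfu
  ledonelfu (rule 1 does not apply)
  ledonelfu → ledonelf   [apocope]
  ledonelf → ledonelh   [unconditioned shift]
  ledonelh → redonerh   [unconditioned shift]
  giving Mitasish redonerh.
Mitasish 'redonerh' matches the regular reflex exactly, so the pair is cognate.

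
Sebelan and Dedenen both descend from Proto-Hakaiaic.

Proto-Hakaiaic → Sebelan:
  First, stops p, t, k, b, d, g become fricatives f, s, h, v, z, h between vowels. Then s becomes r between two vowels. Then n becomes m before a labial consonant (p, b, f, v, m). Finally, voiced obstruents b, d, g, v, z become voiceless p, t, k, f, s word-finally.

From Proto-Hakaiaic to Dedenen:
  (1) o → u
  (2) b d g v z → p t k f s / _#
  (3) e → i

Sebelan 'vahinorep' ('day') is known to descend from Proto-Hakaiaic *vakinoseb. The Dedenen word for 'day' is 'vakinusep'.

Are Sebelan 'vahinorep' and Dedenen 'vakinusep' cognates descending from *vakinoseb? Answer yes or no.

no

Derive the expected Dedenen reflex of *vakinoseb:
Dedenen: *vakinoseb
  vakinoseb → vakinuseb   [vowel merger]
  vakinuseb → vakinusep   [final devoicing]
  vakinusep → vakinusip   [vowel merger]
  giving Dedenen vakinusip.
The regular Dedenen reflex would be 'vakinusip', but the attested form is 'vakinusep'. The correspondence is irregular, so they are not cognates (the Dedenen form has a different source).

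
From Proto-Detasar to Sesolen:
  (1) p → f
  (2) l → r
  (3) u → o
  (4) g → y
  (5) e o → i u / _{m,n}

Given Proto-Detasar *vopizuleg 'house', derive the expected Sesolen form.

Sesolen: *vopizuleg
  vopizuleg → vofizuleg   [unconditioned shift]
  vofizuleg → vofizureg   [unconditioned shift]
  vofizureg → vofizoreg   [vowel merger]
  vofizoreg → vofizorey   [unconditioned shift]
  vofizorey (rule 5 does not apply)
  giving Sesolen vofizorey.

vofizorey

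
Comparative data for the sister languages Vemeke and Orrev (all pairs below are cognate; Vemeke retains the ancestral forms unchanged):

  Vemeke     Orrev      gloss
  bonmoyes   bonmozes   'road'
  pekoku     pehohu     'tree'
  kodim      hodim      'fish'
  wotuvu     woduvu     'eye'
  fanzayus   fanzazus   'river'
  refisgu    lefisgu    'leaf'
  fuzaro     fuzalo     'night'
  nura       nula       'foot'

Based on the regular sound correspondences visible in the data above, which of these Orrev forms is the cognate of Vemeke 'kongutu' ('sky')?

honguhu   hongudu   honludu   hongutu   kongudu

kodim ~ hodim — Vemeke k corresponds to Orrev h word-initially before a back vowel.
wotuvu ~ woduvu — Vemeke t corresponds to Orrev d between vowels (before a back vowel).
Applying these to Vemeke 'kongutu':
  kongutu → hongutu   (k→h word-initially before a back vowel)
  hongutu → hongudu   (t→d between vowels (before a back vowel))
So the Orrev cognate is 'hongudu'.

hongudu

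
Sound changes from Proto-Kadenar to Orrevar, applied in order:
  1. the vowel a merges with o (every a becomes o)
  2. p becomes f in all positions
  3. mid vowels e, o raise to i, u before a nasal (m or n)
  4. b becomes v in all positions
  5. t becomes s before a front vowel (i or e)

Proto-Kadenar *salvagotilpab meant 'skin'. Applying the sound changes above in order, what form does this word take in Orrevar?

Orrevar: *salvagotilpab
  salvagotilpab → solvogotilpob   [vowel merger]
  solvogotilpob → solvogotilfob   [unconditioned shift]
  solvogotilfob (rule 3 does not apply)
  solvogotilfob → solvogotilfov   [unconditioned shift]
  solvogotilfov → solvogosilfov   [palatalisation]
  giving Orrevar solvogosilfov.

solvogosilfov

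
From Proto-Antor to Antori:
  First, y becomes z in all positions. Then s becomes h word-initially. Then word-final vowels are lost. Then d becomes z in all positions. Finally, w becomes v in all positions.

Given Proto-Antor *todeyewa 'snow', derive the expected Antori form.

tozezev

Antori: start from *todeyewa.
  rule 1 (unconditioned shift): todeyewa → todezewa
  rule 2: no change — todezewa
  rule 3 (apocope): todezewa → todezew
  rule 4 (unconditioned shift): todezew → tozezew
  rule 5 (unconditioned shift): tozezew → tozezev
  ⇒ Antori tozezev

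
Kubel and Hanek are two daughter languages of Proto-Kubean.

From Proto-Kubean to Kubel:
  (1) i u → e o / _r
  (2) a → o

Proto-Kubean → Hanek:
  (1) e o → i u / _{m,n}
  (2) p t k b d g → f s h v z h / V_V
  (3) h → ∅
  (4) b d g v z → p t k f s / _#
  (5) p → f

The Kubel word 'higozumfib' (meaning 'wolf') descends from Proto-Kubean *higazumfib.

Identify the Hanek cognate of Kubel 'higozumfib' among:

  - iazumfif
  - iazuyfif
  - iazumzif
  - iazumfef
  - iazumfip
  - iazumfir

iazumfif

Hanek: *higazumfib > hihazumfib > iazumfib > iazumfip > iazumfif  (by intervocalic lenition, h-loss, final devoicing, unconditioned shift)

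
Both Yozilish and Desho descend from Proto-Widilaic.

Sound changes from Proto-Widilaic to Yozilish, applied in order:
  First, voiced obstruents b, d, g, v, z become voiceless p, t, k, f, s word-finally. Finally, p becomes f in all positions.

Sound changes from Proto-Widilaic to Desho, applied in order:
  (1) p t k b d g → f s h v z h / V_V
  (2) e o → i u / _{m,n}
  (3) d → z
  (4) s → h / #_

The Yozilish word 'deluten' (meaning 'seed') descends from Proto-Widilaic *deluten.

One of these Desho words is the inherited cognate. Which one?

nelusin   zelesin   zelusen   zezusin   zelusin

zelusin

Desho: *deluten > delusen > delusin > zelusin  (by intervocalic lenition, pre-nasal raising, unconditioned shift)
Only 'zelusin' matches the regular Desho development of *deluten.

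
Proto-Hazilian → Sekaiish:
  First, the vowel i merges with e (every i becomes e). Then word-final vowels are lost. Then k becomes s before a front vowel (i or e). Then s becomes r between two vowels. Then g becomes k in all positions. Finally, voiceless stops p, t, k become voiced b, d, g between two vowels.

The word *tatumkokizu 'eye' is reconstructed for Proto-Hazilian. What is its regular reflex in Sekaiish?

Sekaiish: start from *tatumkokizu.
  rule 1 (vowel merger): tatumkokizu → tatumkokezu
  rule 2 (apocope): tatumkokezu → tatumkokez
  rule 3 (palatalisation): tatumkokez → tatumkosez
  rule 4 (rhotacism): tatumkosez → tatumkorez
  rule 5: no change — tatumkorez
  rule 6 (intervocalic voicing): tatumkorez → tadumkorez
  ⇒ Sekaiish tadumkorez

tadumkorez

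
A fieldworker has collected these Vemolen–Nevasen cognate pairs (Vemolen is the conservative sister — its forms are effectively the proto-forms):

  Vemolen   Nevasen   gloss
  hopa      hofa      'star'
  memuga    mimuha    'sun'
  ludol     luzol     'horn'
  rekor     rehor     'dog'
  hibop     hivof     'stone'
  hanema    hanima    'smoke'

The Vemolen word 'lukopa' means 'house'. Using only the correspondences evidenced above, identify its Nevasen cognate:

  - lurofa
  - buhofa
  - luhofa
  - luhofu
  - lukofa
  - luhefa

luhofa

rekor ~ rehor — Vemolen k corresponds to Nevasen h between vowels (before a back vowel).
hopa ~ hofa — Vemolen p corresponds to Nevasen f between vowels (before a back vowel).
Applying these to Vemolen 'lukopa':
  lukopa → luhopa   (k→h between vowels (before a back vowel))
  luhopa → luhofa   (p→f between vowels (before a back vowel))
So the Nevasen cognate is 'luhofa'.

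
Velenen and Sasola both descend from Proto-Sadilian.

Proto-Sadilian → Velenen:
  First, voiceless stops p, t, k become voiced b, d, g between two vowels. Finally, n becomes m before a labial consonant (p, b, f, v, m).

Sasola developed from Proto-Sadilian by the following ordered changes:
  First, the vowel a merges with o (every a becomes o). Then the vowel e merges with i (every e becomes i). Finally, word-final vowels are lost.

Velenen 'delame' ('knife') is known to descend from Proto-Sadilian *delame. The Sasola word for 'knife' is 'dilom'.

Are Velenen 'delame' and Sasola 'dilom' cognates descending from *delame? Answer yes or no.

Derive the expected Sasola reflex of *delame:
Sasola: start from *delame.
  rule 1 (vowel merger): delame → delome
  rule 2 (vowel merger): delome → dilomi
  rule 3 (apocope): dilomi → dilom
  ⇒ Sasola dilom
Sasola 'dilom' matches the regular reflex exactly, so the pair is cognate.

yes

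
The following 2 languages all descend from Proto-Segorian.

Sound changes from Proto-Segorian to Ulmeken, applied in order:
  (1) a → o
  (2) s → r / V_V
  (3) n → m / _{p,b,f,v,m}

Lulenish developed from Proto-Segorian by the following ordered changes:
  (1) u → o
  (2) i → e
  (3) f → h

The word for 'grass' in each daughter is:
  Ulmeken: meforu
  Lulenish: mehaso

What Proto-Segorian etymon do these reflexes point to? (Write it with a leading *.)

Position 3: Ulmeken has f, Lulenish has h. Ulmeken preserves f here (none of its changes turn any other segment into f), so the proto-segment is *f.
Position 5: Ulmeken has r, Lulenish has s. Lulenish preserves s here (none of its changes turn any other segment into s), so the proto-segment is *s.
Position 6: Ulmeken has u, Lulenish has o. Ulmeken preserves u here (none of its changes turn any other segment into u), so the proto-segment is *u.
Verify the candidate proto-form against each daughter:
Ulmeken: *mefasu > mefosu > meforu  (by vowel merger, rhotacism)
Lulenish: *mefasu > mefaso > mehaso  (by vowel merger, unconditioned shift)
*mefasu is the unique common source.

*mefasu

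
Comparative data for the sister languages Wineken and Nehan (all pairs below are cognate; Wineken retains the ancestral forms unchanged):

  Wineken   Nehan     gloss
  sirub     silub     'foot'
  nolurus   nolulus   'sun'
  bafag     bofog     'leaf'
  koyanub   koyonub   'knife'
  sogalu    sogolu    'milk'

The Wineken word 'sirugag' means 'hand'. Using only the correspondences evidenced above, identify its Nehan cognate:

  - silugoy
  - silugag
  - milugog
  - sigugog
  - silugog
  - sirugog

sirub ~ silub, nolurus ~ nolulus — Wineken r corresponds to Nehan l between vowels (before a back vowel).
bafag ~ bofog, sogalu ~ sogolu — Wineken a corresponds to Nehan o after a consonant, before a consonant other than r, m, n, p, b, f, v.
Applying these to Wineken 'sirugag':
  sirugag → silugag   (r→l between vowels (before a back vowel))
  silugag → silugog   (a→o after a consonant, before a consonant other than r, m, n, p, b, f, v)
So the Nehan cognate is 'silugog'.

silugog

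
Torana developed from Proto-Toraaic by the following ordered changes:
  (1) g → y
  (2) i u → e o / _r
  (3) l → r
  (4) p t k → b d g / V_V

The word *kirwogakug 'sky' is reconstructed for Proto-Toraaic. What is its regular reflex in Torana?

kerwoyaguy

Torana: *kirwogakug
  kirwogakug → kirwoyakuy   [unconditioned shift]
  kirwoyakuy → kerwoyakuy   [pre-rhotic lowering]
  kerwoyakuy (rule 3 does not apply)
  kerwoyakuy → kerwoyaguy   [intervocalic voicing]
  giving Torana kerwoyaguy.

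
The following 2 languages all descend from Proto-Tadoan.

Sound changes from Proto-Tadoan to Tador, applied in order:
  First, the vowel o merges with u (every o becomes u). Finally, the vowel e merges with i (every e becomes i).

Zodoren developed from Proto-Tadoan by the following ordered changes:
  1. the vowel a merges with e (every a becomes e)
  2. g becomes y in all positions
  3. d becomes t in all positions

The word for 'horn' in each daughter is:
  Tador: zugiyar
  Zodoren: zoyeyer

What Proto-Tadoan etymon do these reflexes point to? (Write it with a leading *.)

*zogeyar

Position 3: Tador has g, Zodoren has y. Tador preserves g here (none of its changes turn any other segment into g), so the proto-segment is *g.
Position 4: Tador has i, Zodoren has e. Taking the neighbouring segments as reconstructed: Tador i could go back to *e or *i; Zodoren e could go back to *a or *e — the one source consistent with every daughter is *e.
Continuing position by position gives *zogeyar; check it forward:
Tador: *zogeyar > zugeyar > zugiyar  (by vowel merger, vowel merger)
Zodoren: *zogeyar
  zogeyar → zogeyer   [vowel merger]
  zogeyer → zoyeyer   [unconditioned shift]
  zoyeyer (rule 3 does not apply)
  giving Zodoren zoyeyer.
No other proto-form is consistent with every reflex, so the reconstruction is *zogeyar.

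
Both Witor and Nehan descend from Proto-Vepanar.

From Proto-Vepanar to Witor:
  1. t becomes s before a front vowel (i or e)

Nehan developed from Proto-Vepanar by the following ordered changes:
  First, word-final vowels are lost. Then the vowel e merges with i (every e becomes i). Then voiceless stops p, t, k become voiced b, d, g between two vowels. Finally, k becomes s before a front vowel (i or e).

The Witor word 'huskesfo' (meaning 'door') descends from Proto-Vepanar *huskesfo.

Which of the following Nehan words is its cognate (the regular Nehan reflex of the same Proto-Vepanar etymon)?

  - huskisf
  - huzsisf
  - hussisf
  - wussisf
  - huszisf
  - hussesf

hussisf

Nehan: *huskesfo > huskesf > huskisf > hussisf  (by apocope, vowel merger, palatalisation)
The other candidates each miss or misapply at least one Nehan change.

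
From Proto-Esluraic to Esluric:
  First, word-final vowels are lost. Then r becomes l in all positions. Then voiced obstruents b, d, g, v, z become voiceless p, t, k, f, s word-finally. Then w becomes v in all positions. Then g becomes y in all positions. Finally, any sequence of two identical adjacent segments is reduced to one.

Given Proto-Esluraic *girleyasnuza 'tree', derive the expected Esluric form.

Esluric: start from *girleyasnuza.
  rule 1 (apocope): girleyasnuza → girleyasnuz
  rule 2 (unconditioned shift): girleyasnuz → gilleyasnuz
  rule 3 (final devoicing): gilleyasnuz → gilleyasnus
  rule 4: no change — gilleyasnus
  rule 5 (unconditioned shift): gilleyasnus → yilleyasnus
  rule 6 (degemination): yilleyasnus → yileyasnus
  ⇒ Esluric yileyasnus

yileyasnus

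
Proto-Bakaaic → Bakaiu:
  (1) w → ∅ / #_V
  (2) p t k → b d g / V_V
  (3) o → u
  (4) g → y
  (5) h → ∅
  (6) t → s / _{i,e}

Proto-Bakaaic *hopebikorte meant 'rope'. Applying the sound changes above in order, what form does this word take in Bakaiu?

ubebiyurse

Bakaiu: start from *hopebikorte.
  rule 1: no change — hopebikorte
  rule 2 (intervocalic voicing): hopebikorte → hobebigorte
  rule 3 (vowel merger): hobebigorte → hubebigurte
  rule 4 (unconditioned shift): hubebigurte → hubebiyurte
  rule 5 (h-loss): hubebiyurte → ubebiyurte
  rule 6 (palatalisation): ubebiyurte → ubebiyurse
  ⇒ Bakaiu ubebiyurse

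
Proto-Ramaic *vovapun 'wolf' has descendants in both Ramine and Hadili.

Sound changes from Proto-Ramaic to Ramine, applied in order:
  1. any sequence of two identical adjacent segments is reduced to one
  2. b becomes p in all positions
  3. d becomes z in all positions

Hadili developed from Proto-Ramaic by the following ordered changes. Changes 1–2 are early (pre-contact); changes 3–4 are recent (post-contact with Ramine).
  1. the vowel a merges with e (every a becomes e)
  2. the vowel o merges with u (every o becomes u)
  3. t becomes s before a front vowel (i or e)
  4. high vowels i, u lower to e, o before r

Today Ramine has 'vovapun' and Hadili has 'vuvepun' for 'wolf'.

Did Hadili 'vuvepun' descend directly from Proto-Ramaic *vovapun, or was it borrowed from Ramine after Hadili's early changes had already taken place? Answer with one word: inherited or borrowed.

If inherited, *vovapun would pass through all of Hadili's changes:
Hadili: *vovapun
  vovapun → vovepun   [vowel merger]
  vovepun → vuvepun   [vowel merger]
  vuvepun (rule 3 does not apply)
  vuvepun (rule 4 does not apply)
  giving Hadili vuvepun.
If borrowed from Ramine 'vovapun' after the early changes, it would undergo only the recent ones:
  rule 3 (palatalisation): no change (vovapun)
  rule 4 (pre-rhotic lowering): no change (vovapun)
  ⇒ as a loan: vovapun
Hadili 'vuvepun' matches the inherited outcome exactly, so it is an inherited cognate, not a loan.

inherited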